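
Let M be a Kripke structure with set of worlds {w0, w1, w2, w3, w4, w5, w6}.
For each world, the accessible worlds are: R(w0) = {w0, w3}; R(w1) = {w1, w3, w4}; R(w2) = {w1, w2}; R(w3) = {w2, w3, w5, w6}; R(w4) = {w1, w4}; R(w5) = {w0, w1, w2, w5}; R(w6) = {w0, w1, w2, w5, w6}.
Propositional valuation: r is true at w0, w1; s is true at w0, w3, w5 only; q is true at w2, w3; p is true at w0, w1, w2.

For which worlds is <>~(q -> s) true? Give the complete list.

Let φ = <>~(q -> s). Evaluate φ at each world:
  w0 (successors {w0, w3}): φ is false.
  w1 (successors {w1, w3, w4}): φ is false.
  w2 (successors {w1, w2}): φ is true.
  w3 (successors {w2, w3, w5, w6}): φ is true.
  w4 (successors {w1, w4}): φ is false.
  w5 (successors {w0, w1, w2, w5}): φ is true.
  w6 (successors {w0, w1, w2, w5, w6}): φ is true.
For instance, at w0:
  At w0: <>~(q -> s) requires ~(q -> s) at some successor in {w0, w3}.
    At w0: ~(q -> s) is false.
    At w3: ~(q -> s) is false.
  So <>~(q -> s) is false at w0.
Satisfying worlds: {w2, w3, w5, w6}

w2, w3, w5, w6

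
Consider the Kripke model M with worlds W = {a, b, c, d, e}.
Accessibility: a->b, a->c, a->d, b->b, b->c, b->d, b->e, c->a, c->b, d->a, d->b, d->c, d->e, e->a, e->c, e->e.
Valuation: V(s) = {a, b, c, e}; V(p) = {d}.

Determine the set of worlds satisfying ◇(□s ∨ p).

Let φ = ◇(□s ∨ p). Evaluate φ at each world:
  a (successors {b, c, d}): φ is true.
  b (successors {b, c, d, e}): φ is true.
  c (successors {a, b}): φ is false.
  d (successors {a, b, c, e}): φ is true.
  e (successors {a, c, e}): φ is true.
For instance, at e:
  At e: ◇(□s ∨ p) requires □s ∨ p at some successor in {a, c, e}.
    □s ∨ p holds at c, so ◇(□s ∨ p) is true at e.
      At c: □s is true, p is false, so □s ∨ p is true.
Satisfying worlds: {a, b, d, e}

a, b, d, e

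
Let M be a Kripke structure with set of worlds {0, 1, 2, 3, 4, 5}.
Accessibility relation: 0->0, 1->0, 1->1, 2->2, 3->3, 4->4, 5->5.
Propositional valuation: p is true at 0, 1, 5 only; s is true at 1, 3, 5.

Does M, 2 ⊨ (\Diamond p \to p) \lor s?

Yes

Recall that \Diamond ψ holds at a world iff ψ holds at some accessible world.
At 2: \Diamond p \to p is true, s is false, so (\Diamond p \to p) \lor s is true.
  At 2: \Diamond p is false, p is false, so \Diamond p \to p is true.
    At 2: \Diamond p requires p at some successor in {2}.
      At 2: p is false.
    So \Diamond p is false at 2.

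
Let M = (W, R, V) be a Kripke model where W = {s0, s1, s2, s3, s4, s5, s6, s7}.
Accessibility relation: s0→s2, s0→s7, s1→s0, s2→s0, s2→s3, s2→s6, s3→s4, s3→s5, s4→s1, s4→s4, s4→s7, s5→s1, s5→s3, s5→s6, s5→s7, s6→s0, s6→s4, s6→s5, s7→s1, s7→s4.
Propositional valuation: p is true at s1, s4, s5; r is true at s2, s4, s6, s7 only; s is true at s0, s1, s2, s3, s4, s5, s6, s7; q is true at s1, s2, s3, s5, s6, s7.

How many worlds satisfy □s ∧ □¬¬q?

Let φ = □s ∧ □¬¬q. Evaluate φ at each world:
  s0 (successors {s2, s7}): φ is true.
  s1 (successors {s0}): φ is false.
  s2 (successors {s0, s3, s6}): φ is false.
  s3 (successors {s4, s5}): φ is false.
  s4 (successors {s1, s4, s7}): φ is false.
  s5 (successors {s1, s3, s6, s7}): φ is true.
  s6 (successors {s0, s4, s5}): φ is false.
  s7 (successors {s1, s4}): φ is false.
For instance, at s2:
  At s2: □s is true, □¬¬q is false, so □s ∧ □¬¬q is false.
    At s2: □s requires s at every successor {s0, s3, s6}.
      At s0: s is true.
      At s3: s is true.
      At s6: s is true.
    So □s is true at s2.
    At s2: □¬¬q requires ¬¬q at every successor {s0, s3, s6}.
      ¬¬q fails at s0, so □¬¬q is false at s2.
Satisfying worlds: {s0, s5}

2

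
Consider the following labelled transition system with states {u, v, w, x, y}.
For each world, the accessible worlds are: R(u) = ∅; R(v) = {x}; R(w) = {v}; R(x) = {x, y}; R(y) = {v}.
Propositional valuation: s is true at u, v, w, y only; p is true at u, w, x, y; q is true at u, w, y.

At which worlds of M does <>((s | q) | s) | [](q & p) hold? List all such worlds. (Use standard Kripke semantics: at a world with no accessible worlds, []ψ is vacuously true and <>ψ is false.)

Let φ = <>((s | q) | s) | [](q & p). Evaluate φ at each world:
  u (successors ∅): φ is true.
  v (successors {x}): φ is false.
  w (successors {v}): φ is true.
  x (successors {x, y}): φ is true.
  y (successors {v}): φ is true.
For instance, at w:
  At w: <>((s | q) | s) is true, [](q & p) is false, so <>((s | q) | s) | [](q & p) is true.
    At w: <>((s | q) | s) requires (s | q) | s at some successor in {v}.
      (s | q) | s holds at v, so <>((s | q) | s) is true at w.
    At w: [](q & p) requires q & p at every successor {v}.
      q & p fails at v, so [](q & p) is false at w.
Satisfying worlds: {u, w, x, y}

u, w, x, y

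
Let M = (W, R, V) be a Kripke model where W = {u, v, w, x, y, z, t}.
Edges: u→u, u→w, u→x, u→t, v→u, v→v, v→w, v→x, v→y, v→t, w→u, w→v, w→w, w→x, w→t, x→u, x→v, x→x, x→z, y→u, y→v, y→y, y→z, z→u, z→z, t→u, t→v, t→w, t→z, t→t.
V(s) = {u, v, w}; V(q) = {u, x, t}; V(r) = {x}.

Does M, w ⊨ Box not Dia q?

No

At w: Box not Dia q requires not Dia q at every successor {u, v, w, x, t}.
  not Dia q fails at u, so Box not Dia q is false at w.
    At u: Dia q is true, so not Dia q is false.
      At u: Dia q requires q at some successor in {u, w, x, t}.
        q holds at u, so Dia q is true at u.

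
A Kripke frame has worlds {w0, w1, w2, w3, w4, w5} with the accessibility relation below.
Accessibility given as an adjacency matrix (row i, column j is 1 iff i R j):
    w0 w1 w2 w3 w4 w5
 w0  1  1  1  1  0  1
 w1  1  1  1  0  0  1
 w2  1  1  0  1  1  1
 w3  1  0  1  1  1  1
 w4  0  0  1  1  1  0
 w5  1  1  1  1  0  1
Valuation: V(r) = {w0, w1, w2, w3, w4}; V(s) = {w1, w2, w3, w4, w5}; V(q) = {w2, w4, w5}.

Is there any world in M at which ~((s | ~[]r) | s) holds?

No

Let φ = ~((s | ~[]r) | s). Evaluate φ at each world:
  w0 (successors {w0, w1, w2, w3, w5}): φ is false.
  w1 (successors {w0, w1, w2, w5}): φ is false.
  w2 (successors {w0, w1, w3, w4, w5}): φ is false.
  w3 (successors {w0, w2, w3, w4, w5}): φ is false.
  w4 (successors {w2, w3, w4}): φ is false.
  w5 (successors {w0, w1, w2, w3, w5}): φ is false.
For instance, at w4:
  At w4: (s | ~[]r) | s is true, so ~((s | ~[]r) | s) is false.
    At w4: s | ~[]r is true, s is true, so (s | ~[]r) | s is true.
      At w4: s is true, ~[]r is false, so s | ~[]r is true.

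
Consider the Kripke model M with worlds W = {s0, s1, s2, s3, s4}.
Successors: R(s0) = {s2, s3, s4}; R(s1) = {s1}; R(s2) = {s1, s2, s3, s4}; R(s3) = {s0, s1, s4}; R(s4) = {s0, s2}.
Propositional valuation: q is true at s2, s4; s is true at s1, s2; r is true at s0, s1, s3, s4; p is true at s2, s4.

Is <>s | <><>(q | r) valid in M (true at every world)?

Yes

Let φ = <>s | <><>(q | r). Evaluate φ at each world:
  s0 (successors {s2, s3, s4}): φ is true.
  s1 (successors {s1}): φ is true.
  s2 (successors {s1, s2, s3, s4}): φ is true.
  s3 (successors {s0, s1, s4}): φ is true.
  s4 (successors {s0, s2}): φ is true.
For instance, at s3:
  At s3: <>s is true, <><>(q | r) is true, so <>s | <><>(q | r) is true.
    At s3: <>s requires s at some successor in {s0, s1, s4}.
      s holds at s1, so <>s is true at s3.
    At s3: <><>(q | r) requires <>(q | r) at some successor in {s0, s1, s4}.
      <>(q | r) holds at s0, so <><>(q | r) is true at s3.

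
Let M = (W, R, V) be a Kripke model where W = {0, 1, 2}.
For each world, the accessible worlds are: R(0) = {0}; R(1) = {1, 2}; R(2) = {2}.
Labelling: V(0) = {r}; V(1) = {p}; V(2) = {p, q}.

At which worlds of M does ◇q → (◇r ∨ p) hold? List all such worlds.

0, 1, 2

Let φ = ◇q → (◇r ∨ p). Evaluate φ at each world:
  0 (successors {0}): φ is true.
  1 (successors {1, 2}): φ is true.
  2 (successors {2}): φ is true.
For instance, at 1:
  At 1: ◇q is true, ◇r ∨ p is true, so ◇q → (◇r ∨ p) is true.
    At 1: ◇q requires q at some successor in {1, 2}.
      q holds at 2, so ◇q is true at 1.
    At 1: ◇r is false, p is true, so ◇r ∨ p is true.
      At 1: ◇r requires r at some successor in {1, 2}.
        At 1: r is false.
        At 2: r is false.
      So ◇r is false at 1.
Satisfying worlds: {0, 1, 2}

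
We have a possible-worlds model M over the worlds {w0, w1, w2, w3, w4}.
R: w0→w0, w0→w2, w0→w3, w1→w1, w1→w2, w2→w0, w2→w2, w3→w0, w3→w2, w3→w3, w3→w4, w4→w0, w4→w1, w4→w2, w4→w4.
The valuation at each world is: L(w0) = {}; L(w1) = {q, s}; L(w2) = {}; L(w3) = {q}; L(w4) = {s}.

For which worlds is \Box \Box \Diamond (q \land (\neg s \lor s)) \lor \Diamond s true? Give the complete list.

w1, w3, w4

Let φ = \Box \Box \Diamond (q \land (\neg s \lor s)) \lor \Diamond s. Evaluate φ at each world:
  w0 (successors {w0, w2, w3}): φ is false.
  w1 (successors {w1, w2}): φ is true.
  w2 (successors {w0, w2}): φ is false.
  w3 (successors {w0, w2, w3, w4}): φ is true.
  w4 (successors {w0, w1, w2, w4}): φ is true.
For instance, at w0:
  At w0: \Box \Box \Diamond (q \land (\neg s \lor s)) is false, \Diamond s is false, so \Box \Box \Diamond (q \land (\neg s \lor s)) \lor \Diamond s is false.
    At w0: \Box \Box \Diamond (q \land (\neg s \lor s)) requires \Box \Diamond (q \land (\neg s \lor s)) at every successor {w0, w2, w3}.
      \Box \Diamond (q \land (\neg s \lor s)) fails at w0, so \Box \Box \Diamond (q \land (\neg s \lor s)) is false at w0.
    At w0: \Diamond s requires s at some successor in {w0, w2, w3}.
      At w0: s is false.
      At w2: s is false.
      At w3: s is false.
    So \Diamond s is false at w0.
Satisfying worlds: {w1, w3, w4}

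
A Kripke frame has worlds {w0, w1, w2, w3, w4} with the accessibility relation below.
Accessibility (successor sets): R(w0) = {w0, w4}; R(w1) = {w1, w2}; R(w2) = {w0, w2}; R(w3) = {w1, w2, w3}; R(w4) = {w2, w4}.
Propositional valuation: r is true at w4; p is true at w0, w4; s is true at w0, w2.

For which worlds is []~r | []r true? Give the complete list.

Recall that []ψ holds at a world iff ψ holds at every accessible world, and <>ψ holds iff ψ holds at some accessible world.
Let φ = []~r | []r. Evaluate φ at each world:
  w0 (successors {w0, w4}): φ is false.
  w1 (successors {w1, w2}): φ is true.
  w2 (successors {w0, w2}): φ is true.
  w3 (successors {w1, w2, w3}): φ is true.
  w4 (successors {w2, w4}): φ is false.
For instance, at w4:
  At w4: []~r is false, []r is false, so []~r | []r is false.
    At w4: []~r requires ~r at every successor {w2, w4}.
      ~r fails at w4, so []~r is false at w4.
    At w4: []r requires r at every successor {w2, w4}.
      r fails at w2, so []r is false at w4.
Satisfying worlds: {w1, w2, w3}

w1, w2, w3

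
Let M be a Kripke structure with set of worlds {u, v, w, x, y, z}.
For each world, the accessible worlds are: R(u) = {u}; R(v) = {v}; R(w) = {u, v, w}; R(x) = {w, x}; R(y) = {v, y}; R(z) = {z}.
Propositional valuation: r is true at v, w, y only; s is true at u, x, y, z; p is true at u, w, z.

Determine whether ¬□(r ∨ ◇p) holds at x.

At x: □(r ∨ ◇p) is true, so ¬□(r ∨ ◇p) is false.
  At x: □(r ∨ ◇p) requires r ∨ ◇p at every successor {w, x}.
      At w: r is true, ◇p is true, so r ∨ ◇p is true.
      At x: r is false, ◇p is true, so r ∨ ◇p is true.
  So □(r ∨ ◇p) is true at x.

No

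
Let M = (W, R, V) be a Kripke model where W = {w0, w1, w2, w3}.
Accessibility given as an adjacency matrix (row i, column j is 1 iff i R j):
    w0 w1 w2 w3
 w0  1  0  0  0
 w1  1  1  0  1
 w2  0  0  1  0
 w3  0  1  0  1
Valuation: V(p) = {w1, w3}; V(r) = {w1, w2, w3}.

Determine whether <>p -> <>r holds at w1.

Yes

Recall that <>ψ holds at a world iff ψ holds at some accessible world.
At w1: <>p is true, <>r is true, so <>p -> <>r is true.
  At w1: <>p requires p at some successor in {w0, w1, w3}.
    p holds at w1, so <>p is true at w1.
  At w1: <>r requires r at some successor in {w0, w1, w3}.
    r holds at w1, so <>r is true at w1.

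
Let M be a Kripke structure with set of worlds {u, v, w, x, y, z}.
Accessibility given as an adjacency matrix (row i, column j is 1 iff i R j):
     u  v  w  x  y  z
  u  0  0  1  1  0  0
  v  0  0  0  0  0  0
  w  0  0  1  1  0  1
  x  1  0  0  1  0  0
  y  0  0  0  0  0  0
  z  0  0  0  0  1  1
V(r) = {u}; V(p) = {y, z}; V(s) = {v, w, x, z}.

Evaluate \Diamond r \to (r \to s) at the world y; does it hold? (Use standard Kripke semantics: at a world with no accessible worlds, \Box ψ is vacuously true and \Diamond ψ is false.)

Yes

At y: \Diamond r is false, r \to s is true, so \Diamond r \to (r \to s) is true.
  At y: no accessible worlds, so \Diamond r is false.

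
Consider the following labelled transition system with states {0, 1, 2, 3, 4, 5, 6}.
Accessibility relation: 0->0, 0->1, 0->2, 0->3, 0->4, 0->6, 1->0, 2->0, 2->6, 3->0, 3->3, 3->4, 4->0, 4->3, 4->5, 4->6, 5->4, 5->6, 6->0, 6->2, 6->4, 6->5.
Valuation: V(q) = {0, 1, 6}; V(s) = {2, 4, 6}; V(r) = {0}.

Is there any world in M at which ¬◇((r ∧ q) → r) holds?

No

Recall that ◇ψ holds at a world iff ψ holds at some accessible world.
Let φ = ¬◇((r ∧ q) → r). Evaluate φ at each world:
  0 (successors {0, 1, 2, 3, 4, 6}): φ is false.
  1 (successors {0}): φ is false.
  2 (successors {0, 6}): φ is false.
  3 (successors {0, 3, 4}): φ is false.
  4 (successors {0, 3, 5, 6}): φ is false.
  5 (successors {4, 6}): φ is false.
  6 (successors {0, 2, 4, 5}): φ is false.
For instance, at 3:
  At 3: ◇((r ∧ q) → r) is true, so ¬◇((r ∧ q) → r) is false.
    At 3: ◇((r ∧ q) → r) requires (r ∧ q) → r at some successor in {0, 3, 4}.
      (r ∧ q) → r holds at 0, so ◇((r ∧ q) → r) is true at 3.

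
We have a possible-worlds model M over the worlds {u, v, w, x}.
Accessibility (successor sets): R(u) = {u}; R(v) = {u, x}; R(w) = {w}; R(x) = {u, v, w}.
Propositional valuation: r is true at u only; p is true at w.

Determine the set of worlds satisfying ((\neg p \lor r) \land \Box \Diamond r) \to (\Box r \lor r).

u, w, x

Let φ = ((\neg p \lor r) \land \Box \Diamond r) \to (\Box r \lor r). Evaluate φ at each world:
  u (successors {u}): φ is true.
  v (successors {u, x}): φ is false.
  w (successors {w}): φ is true.
  x (successors {u, v, w}): φ is true.
For instance, at x:
  At x: (\neg p \lor r) \land \Box \Diamond r is false, \Box r \lor r is false, so ((\neg p \lor r) \land \Box \Diamond r) \to (\Box r \lor r) is true.
    At x: \neg p \lor r is true, \Box \Diamond r is false, so (\neg p \lor r) \land \Box \Diamond r is false.
      At x: \Box \Diamond r requires \Diamond r at every successor {u, v, w}.
        \Diamond r fails at w, so \Box \Diamond r is false at x.
    At x: \Box r is false, r is false, so \Box r \lor r is false.
      At x: \Box r requires r at every successor {u, v, w}.
        r fails at v, so \Box r is false at x.
Satisfying worlds: {u, w, x}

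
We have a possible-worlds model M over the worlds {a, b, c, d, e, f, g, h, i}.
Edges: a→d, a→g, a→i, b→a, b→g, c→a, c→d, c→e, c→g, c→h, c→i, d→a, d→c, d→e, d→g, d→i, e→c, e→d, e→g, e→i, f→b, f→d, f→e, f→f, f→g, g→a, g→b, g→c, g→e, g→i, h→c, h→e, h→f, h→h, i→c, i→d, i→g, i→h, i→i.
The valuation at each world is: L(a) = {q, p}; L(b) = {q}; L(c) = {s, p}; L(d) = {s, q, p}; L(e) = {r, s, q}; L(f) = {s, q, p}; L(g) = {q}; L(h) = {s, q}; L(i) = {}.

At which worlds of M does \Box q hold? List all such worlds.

Recall that \Box ψ holds at a world iff ψ holds at every accessible world, and \Diamond ψ holds iff ψ holds at some accessible world.
Let φ = \Box q. Evaluate φ at each world:
  a (successors {d, g, i}): φ is false.
  b (successors {a, g}): φ is true.
  c (successors {a, d, e, g, h, i}): φ is false.
  d (successors {a, c, e, g, i}): φ is false.
  e (successors {c, d, g, i}): φ is false.
  f (successors {b, d, e, f, g}): φ is true.
  g (successors {a, b, c, e, i}): φ is false.
  h (successors {c, e, f, h}): φ is false.
  i (successors {c, d, g, h, i}): φ is false.
For instance, at b:
  At b: \Box q requires q at every successor {a, g}.
    At a: q is true.
    At g: q is true.
  So \Box q is true at b.
Satisfying worlds: {b, f}

b, f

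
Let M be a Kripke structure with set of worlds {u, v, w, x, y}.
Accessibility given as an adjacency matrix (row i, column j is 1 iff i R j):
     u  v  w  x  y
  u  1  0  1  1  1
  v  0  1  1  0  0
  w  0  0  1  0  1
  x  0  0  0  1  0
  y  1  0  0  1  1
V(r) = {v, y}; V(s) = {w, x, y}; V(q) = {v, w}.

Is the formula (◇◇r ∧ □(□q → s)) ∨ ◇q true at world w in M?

Yes

At w: ◇◇r ∧ □(□q → s) is true, ◇q is true, so (◇◇r ∧ □(□q → s)) ∨ ◇q is true.
  At w: ◇◇r is true, □(□q → s) is true, so ◇◇r ∧ □(□q → s) is true.
    At w: ◇◇r requires ◇r at some successor in {w, y}.
      ◇r holds at w, so ◇◇r is true at w.
    At w: □(□q → s) requires □q → s at every successor {w, y}.
      At w: □q → s is true.
      At y: □q → s is true.
    So □(□q → s) is true at w.
  At w: ◇q requires q at some successor in {w, y}.
    q holds at w, so ◇q is true at w.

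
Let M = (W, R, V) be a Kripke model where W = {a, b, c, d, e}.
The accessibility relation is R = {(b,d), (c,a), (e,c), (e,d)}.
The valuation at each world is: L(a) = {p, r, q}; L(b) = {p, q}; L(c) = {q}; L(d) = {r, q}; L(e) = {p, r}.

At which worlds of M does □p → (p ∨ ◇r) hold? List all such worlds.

a, b, c, e

Let φ = □p → (p ∨ ◇r). Evaluate φ at each world:
  a (successors ∅): φ is true.
  b (successors {d}): φ is true.
  c (successors {a}): φ is true.
  d (successors ∅): φ is false.
  e (successors {c, d}): φ is true.
For instance, at c:
  At c: □p is true, p ∨ ◇r is true, so □p → (p ∨ ◇r) is true.
    At c: □p requires p at every successor {a}.
      At a: p is true.
    So □p is true at c.
    At c: p is false, ◇r is true, so p ∨ ◇r is true.
      At c: ◇r requires r at some successor in {a}.
        r holds at a, so ◇r is true at c.
Satisfying worlds: {a, b, c, e}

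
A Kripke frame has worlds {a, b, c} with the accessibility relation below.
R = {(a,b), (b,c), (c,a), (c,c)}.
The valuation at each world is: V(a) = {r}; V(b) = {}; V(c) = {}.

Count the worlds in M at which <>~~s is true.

0

Let φ = <>~~s. Evaluate φ at each world:
  a (successors {b}): φ is false.
  b (successors {c}): φ is false.
  c (successors {a, c}): φ is false.
For instance, at a:
  At a: <>~~s requires ~~s at some successor in {b}.
    At b: ~~s is false.
  So <>~~s is false at a.
Satisfying worlds: none.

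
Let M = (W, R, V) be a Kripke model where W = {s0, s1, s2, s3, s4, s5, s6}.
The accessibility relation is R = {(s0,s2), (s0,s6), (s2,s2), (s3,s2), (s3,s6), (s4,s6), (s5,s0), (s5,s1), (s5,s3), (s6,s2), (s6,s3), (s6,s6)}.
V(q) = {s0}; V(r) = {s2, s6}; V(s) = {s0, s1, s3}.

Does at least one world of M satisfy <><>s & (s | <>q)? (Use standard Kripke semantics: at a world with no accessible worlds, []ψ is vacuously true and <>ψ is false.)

Recall that <>ψ holds at a world iff ψ holds at some accessible world.
Let φ = <><>s & (s | <>q). Evaluate φ at each world:
  s0 (successors {s2, s6}): φ is true.
  s1 (successors ∅): φ is false.
  s2 (successors {s2}): φ is false.
  s3 (successors {s2, s6}): φ is true.
  s4 (successors {s6}): φ is false.
  s5 (successors {s0, s1, s3}): φ is false.
  s6 (successors {s2, s3, s6}): φ is false.
Detail at s0 (witness):
  At s0: <><>s is true, s | <>q is true, so <><>s & (s | <>q) is true.
    At s0: <><>s requires <>s at some successor in {s2, s6}.
      <>s holds at s6, so <><>s is true at s0.
    At s0: s is true, <>q is false, so s | <>q is true.
      At s0: <>q requires q at some successor in {s2, s6}.
        At s2: q is false.
        At s6: q is false.
      So <>q is false at s0.

Yes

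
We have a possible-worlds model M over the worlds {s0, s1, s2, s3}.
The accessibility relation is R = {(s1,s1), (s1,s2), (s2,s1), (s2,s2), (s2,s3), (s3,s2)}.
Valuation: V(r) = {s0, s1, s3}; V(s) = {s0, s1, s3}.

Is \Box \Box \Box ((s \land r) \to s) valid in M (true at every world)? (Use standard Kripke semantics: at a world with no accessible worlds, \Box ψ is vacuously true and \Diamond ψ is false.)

Let φ = \Box \Box \Box ((s \land r) \to s). Evaluate φ at each world:
  s0 (successors ∅): φ is true.
  s1 (successors {s1, s2}): φ is true.
  s2 (successors {s1, s2, s3}): φ is true.
  s3 (successors {s2}): φ is true.
For instance, at s3:
  At s3: \Box \Box \Box ((s \land r) \to s) requires \Box \Box ((s \land r) \to s) at every successor {s2}.
      At s2: \Box \Box ((s \land r) \to s) requires \Box ((s \land r) \to s) at every successor {s1, s2, s3}.
        At s1: \Box ((s \land r) \to s) is true.
        At s2: \Box ((s \land r) \to s) is true.
        At s3: \Box ((s \land r) \to s) is true.
      So \Box \Box ((s \land r) \to s) is true at s2.
  So \Box \Box \Box ((s \land r) \to s) is true at s3.

Yes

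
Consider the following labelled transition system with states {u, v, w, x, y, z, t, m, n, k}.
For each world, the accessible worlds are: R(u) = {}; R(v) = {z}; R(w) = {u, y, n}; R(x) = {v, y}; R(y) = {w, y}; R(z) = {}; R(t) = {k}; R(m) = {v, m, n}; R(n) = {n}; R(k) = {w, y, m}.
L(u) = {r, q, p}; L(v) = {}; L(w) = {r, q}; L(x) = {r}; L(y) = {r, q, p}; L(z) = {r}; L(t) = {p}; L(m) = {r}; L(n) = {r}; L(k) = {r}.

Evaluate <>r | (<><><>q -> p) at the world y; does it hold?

Recall that <>ψ holds at a world iff ψ holds at some accessible world.
At y: <>r is true, <><><>q -> p is true, so <>r | (<><><>q -> p) is true.
  At y: <>r requires r at some successor in {w, y}.
    r holds at w, so <>r is true at y.
  At y: <><><>q is true, p is true, so <><><>q -> p is true.
    At y: <><><>q requires <><>q at some successor in {w, y}.
      <><>q holds at w, so <><><>q is true at y.

Yes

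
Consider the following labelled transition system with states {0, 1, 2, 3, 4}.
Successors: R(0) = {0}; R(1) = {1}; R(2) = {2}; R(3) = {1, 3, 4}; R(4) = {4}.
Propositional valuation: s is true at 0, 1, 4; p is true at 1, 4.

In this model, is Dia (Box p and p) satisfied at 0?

No

Recall that Box ψ holds at a world iff ψ holds at every accessible world, and Dia ψ holds iff ψ holds at some accessible world.
At 0: Dia (Box p and p) requires Box p and p at some successor in {0}.
  At 0: Box p and p is false.
So Dia (Box p and p) is false at 0.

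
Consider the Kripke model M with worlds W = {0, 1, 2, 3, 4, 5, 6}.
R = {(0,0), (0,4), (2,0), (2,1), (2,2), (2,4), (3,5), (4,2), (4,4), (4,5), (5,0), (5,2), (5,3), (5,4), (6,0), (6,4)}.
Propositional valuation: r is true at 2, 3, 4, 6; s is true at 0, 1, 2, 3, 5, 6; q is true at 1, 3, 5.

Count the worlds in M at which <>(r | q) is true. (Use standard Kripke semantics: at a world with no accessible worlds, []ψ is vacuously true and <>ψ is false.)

Let φ = <>(r | q). Evaluate φ at each world:
  0 (successors {0, 4}): φ is true.
  1 (successors ∅): φ is false.
  2 (successors {0, 1, 2, 4}): φ is true.
  3 (successors {5}): φ is true.
  4 (successors {2, 4, 5}): φ is true.
  5 (successors {0, 2, 3, 4}): φ is true.
  6 (successors {0, 4}): φ is true.
For instance, at 5:
  At 5: <>(r | q) requires r | q at some successor in {0, 2, 3, 4}.
    r | q holds at 2, so <>(r | q) is true at 5.
Satisfying worlds: {0, 2, 3, 4, 5, 6}

6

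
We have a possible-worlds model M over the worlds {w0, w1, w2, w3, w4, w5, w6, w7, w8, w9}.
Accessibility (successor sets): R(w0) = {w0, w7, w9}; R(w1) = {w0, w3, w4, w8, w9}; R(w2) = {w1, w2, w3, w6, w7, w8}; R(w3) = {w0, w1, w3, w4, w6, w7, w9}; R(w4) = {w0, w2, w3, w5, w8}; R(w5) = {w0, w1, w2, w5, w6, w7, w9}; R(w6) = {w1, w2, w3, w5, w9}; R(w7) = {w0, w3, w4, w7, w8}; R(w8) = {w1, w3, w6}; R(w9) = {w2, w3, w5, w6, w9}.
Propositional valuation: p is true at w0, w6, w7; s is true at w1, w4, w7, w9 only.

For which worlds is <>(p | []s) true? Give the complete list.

w0, w1, w2, w3, w4, w5, w7, w8, w9

Let φ = <>(p | []s). Evaluate φ at each world:
  w0 (successors {w0, w7, w9}): φ is true.
  w1 (successors {w0, w3, w4, w8, w9}): φ is true.
  w2 (successors {w1, w2, w3, w6, w7, w8}): φ is true.
  w3 (successors {w0, w1, w3, w4, w6, w7, w9}): φ is true.
  w4 (successors {w0, w2, w3, w5, w8}): φ is true.
  w5 (successors {w0, w1, w2, w5, w6, w7, w9}): φ is true.
  w6 (successors {w1, w2, w3, w5, w9}): φ is false.
  w7 (successors {w0, w3, w4, w7, w8}): φ is true.
  w8 (successors {w1, w3, w6}): φ is true.
  w9 (successors {w2, w3, w5, w6, w9}): φ is true.
For instance, at w0:
  At w0: <>(p | []s) requires p | []s at some successor in {w0, w7, w9}.
    p | []s holds at w0, so <>(p | []s) is true at w0.
      At w0: p is true, []s is false, so p | []s is true.
Satisfying worlds: {w0, w1, w2, w3, w4, w5, w7, w8, w9}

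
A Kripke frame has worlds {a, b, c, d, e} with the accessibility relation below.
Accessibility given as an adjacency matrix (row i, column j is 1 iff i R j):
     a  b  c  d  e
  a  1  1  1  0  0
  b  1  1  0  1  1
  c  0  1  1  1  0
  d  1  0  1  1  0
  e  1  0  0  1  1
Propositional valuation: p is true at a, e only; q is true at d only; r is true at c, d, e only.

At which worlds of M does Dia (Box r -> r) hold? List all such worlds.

Let φ = Dia (Box r -> r). Evaluate φ at each world:
  a (successors {a, b, c}): φ is true.
  b (successors {a, b, d, e}): φ is true.
  c (successors {b, c, d}): φ is true.
  d (successors {a, c, d}): φ is true.
  e (successors {a, d, e}): φ is true.
For instance, at b:
  At b: Dia (Box r -> r) requires Box r -> r at some successor in {a, b, d, e}.
    Box r -> r holds at a, so Dia (Box r -> r) is true at b.
      At a: Box r is false, r is false, so Box r -> r is true.
Satisfying worlds: {a, b, c, d, e}

a, b, c, d, e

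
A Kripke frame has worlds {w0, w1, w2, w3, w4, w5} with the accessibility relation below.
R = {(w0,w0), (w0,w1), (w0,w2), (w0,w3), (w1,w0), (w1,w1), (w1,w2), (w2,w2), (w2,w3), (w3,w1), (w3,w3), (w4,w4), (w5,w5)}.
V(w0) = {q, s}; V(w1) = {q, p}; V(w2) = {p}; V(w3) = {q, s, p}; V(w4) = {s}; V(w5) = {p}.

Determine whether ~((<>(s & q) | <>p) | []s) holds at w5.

At w5: (<>(s & q) | <>p) | []s is true, so ~((<>(s & q) | <>p) | []s) is false.
  At w5: <>(s & q) | <>p is true, []s is false, so (<>(s & q) | <>p) | []s is true.
    At w5: <>(s & q) is false, <>p is true, so <>(s & q) | <>p is true.
      At w5: <>(s & q) requires s & q at some successor in {w5}.
        At w5: s & q is false.
      So <>(s & q) is false at w5.
      At w5: <>p requires p at some successor in {w5}.
        p holds at w5, so <>p is true at w5.
    At w5: []s requires s at every successor {w5}.
      s fails at w5, so []s is false at w5.

No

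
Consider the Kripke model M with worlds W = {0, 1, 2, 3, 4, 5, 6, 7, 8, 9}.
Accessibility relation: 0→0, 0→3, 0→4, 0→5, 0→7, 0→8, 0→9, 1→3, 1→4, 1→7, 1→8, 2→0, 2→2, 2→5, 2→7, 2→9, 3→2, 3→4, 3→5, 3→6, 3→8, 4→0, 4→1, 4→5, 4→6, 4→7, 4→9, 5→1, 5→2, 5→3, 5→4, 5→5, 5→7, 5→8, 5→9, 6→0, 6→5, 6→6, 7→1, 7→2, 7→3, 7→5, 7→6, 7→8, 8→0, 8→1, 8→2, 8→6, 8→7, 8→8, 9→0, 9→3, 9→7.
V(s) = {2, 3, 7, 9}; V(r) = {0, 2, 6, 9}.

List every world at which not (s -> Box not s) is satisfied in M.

Let φ = not (s -> Box not s). Evaluate φ at each world:
  0 (successors {0, 3, 4, 5, 7, 8, 9}): φ is false.
  1 (successors {3, 4, 7, 8}): φ is false.
  2 (successors {0, 2, 5, 7, 9}): φ is true.
  3 (successors {2, 4, 5, 6, 8}): φ is true.
  4 (successors {0, 1, 5, 6, 7, 9}): φ is false.
  5 (successors {1, 2, 3, 4, 5, 7, 8, 9}): φ is false.
  6 (successors {0, 5, 6}): φ is false.
  7 (successors {1, 2, 3, 5, 6, 8}): φ is true.
  8 (successors {0, 1, 2, 6, 7, 8}): φ is false.
  9 (successors {0, 3, 7}): φ is true.
For instance, at 2:
  At 2: s -> Box not s is false, so not (s -> Box not s) is true.
    At 2: s is true, Box not s is false, so s -> Box not s is false.
      At 2: Box not s requires not s at every successor {0, 2, 5, 7, 9}.
        not s fails at 2, so Box not s is false at 2.
Satisfying worlds: {2, 3, 7, 9}

2, 3, 7, 9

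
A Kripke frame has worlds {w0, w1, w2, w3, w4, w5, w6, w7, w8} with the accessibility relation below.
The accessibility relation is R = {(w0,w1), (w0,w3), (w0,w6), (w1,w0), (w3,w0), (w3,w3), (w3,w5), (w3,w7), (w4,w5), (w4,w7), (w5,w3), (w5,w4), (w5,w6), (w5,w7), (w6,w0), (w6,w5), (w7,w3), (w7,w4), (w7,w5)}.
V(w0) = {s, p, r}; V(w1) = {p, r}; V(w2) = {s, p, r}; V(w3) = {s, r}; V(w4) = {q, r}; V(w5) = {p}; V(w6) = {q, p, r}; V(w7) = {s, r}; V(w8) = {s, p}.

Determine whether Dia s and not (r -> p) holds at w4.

At w4: Dia s is true, not (r -> p) is true, so Dia s and not (r -> p) is true.
  At w4: Dia s requires s at some successor in {w5, w7}.
    s holds at w7, so Dia s is true at w4.

Yes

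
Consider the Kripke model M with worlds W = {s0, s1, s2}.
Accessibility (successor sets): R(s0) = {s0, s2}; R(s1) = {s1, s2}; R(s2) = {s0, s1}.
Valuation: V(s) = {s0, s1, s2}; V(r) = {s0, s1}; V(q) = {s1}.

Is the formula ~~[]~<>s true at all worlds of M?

Let φ = ~~[]~<>s. Evaluate φ at each world:
  s0 (successors {s0, s2}): φ is false.
  s1 (successors {s1, s2}): φ is false.
  s2 (successors {s0, s1}): φ is false.
Detail at s0 (counterexample):
  At s0: ~[]~<>s is true, so ~~[]~<>s is false.
    At s0: []~<>s is false, so ~[]~<>s is true.
      At s0: []~<>s requires ~<>s at every successor {s0, s2}.
        ~<>s fails at s0, so []~<>s is false at s0.

No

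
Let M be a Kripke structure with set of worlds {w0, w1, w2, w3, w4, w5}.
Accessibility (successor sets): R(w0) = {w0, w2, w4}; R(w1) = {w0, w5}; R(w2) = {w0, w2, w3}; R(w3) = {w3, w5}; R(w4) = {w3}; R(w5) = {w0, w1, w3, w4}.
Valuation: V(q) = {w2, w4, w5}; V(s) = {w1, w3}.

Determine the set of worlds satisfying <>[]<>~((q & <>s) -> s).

w0, w2, w3, w4, w5

Recall that []ψ holds at a world iff ψ holds at every accessible world, and <>ψ holds iff ψ holds at some accessible world.
Let φ = <>[]<>~((q & <>s) -> s). Evaluate φ at each world:
  w0 (successors {w0, w2, w4}): φ is true.
  w1 (successors {w0, w5}): φ is false.
  w2 (successors {w0, w2, w3}): φ is true.
  w3 (successors {w3, w5}): φ is true.
  w4 (successors {w3}): φ is true.
  w5 (successors {w0, w1, w3, w4}): φ is true.
For instance, at w3:
  At w3: <>[]<>~((q & <>s) -> s) requires []<>~((q & <>s) -> s) at some successor in {w3, w5}.
    []<>~((q & <>s) -> s) holds at w3, so <>[]<>~((q & <>s) -> s) is true at w3.
      At w3: []<>~((q & <>s) -> s) requires <>~((q & <>s) -> s) at every successor {w3, w5}.
        At w3: <>~((q & <>s) -> s) is true.
        At w5: <>~((q & <>s) -> s) is true.
      So []<>~((q & <>s) -> s) is true at w3.
Satisfying worlds: {w0, w2, w3, w4, w5}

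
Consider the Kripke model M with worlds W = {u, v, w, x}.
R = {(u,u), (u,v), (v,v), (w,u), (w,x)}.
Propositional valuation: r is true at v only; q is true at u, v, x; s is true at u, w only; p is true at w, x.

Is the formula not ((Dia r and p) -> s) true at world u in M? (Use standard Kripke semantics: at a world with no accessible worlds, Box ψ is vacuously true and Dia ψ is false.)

At u: (Dia r and p) -> s is true, so not ((Dia r and p) -> s) is false.
  At u: Dia r and p is false, s is true, so (Dia r and p) -> s is true.
    At u: Dia r is true, p is false, so Dia r and p is false.
      At u: Dia r requires r at some successor in {u, v}.
        r holds at v, so Dia r is true at u.

No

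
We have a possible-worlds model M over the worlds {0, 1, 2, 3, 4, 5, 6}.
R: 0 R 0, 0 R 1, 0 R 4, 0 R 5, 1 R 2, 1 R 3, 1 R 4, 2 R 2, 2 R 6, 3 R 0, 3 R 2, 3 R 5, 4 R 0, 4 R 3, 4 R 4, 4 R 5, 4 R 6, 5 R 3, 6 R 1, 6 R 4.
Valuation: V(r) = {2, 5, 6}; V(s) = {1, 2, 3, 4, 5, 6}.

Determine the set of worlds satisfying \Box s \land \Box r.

Let φ = \Box s \land \Box r. Evaluate φ at each world:
  0 (successors {0, 1, 4, 5}): φ is false.
  1 (successors {2, 3, 4}): φ is false.
  2 (successors {2, 6}): φ is true.
  3 (successors {0, 2, 5}): φ is false.
  4 (successors {0, 3, 4, 5, 6}): φ is false.
  5 (successors {3}): φ is false.
  6 (successors {1, 4}): φ is false.
For instance, at 6:
  At 6: \Box s is true, \Box r is false, so \Box s \land \Box r is false.
    At 6: \Box s requires s at every successor {1, 4}.
      At 1: s is true.
      At 4: s is true.
    So \Box s is true at 6.
    At 6: \Box r requires r at every successor {1, 4}.
      r fails at 1, so \Box r is false at 6.
Satisfying worlds: {2}

2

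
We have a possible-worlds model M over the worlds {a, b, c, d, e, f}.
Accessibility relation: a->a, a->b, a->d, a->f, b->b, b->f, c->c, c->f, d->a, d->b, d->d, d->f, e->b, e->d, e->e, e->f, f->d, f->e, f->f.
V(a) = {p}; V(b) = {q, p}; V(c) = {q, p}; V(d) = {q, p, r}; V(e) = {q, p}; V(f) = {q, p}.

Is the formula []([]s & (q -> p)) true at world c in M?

No

Recall that []ψ holds at a world iff ψ holds at every accessible world, and <>ψ holds iff ψ holds at some accessible world.
At c: []([]s & (q -> p)) requires []s & (q -> p) at every successor {c, f}.
  []s & (q -> p) fails at c, so []([]s & (q -> p)) is false at c.
    At c: []s is false, q -> p is true, so []s & (q -> p) is false.
      At c: []s requires s at every successor {c, f}.
        s fails at c, so []s is false at c.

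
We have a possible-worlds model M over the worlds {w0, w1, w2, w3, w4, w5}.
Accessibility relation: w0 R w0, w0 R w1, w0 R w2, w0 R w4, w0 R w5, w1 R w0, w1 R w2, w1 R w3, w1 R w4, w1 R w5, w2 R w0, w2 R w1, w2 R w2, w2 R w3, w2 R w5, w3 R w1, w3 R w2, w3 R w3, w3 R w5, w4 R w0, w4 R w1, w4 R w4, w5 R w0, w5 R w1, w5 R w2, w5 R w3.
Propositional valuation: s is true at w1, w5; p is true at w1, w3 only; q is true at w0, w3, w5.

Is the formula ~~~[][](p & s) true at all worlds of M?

Let φ = ~~~[][](p & s). Evaluate φ at each world:
  w0 (successors {w0, w1, w2, w4, w5}): φ is true.
  w1 (successors {w0, w2, w3, w4, w5}): φ is true.
  w2 (successors {w0, w1, w2, w3, w5}): φ is true.
  w3 (successors {w1, w2, w3, w5}): φ is true.
  w4 (successors {w0, w1, w4}): φ is true.
  w5 (successors {w0, w1, w2, w3}): φ is true.
For instance, at w5:
  At w5: ~~[][](p & s) is false, so ~~~[][](p & s) is true.
    At w5: ~[][](p & s) is true, so ~~[][](p & s) is false.
      At w5: [][](p & s) is false, so ~[][](p & s) is true.

Yes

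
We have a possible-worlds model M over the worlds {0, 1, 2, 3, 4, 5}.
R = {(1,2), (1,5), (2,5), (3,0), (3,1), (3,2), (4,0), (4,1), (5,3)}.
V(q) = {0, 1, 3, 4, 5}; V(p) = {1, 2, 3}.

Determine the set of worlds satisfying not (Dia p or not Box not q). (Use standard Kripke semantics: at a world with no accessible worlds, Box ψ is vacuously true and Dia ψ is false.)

Recall that Box ψ holds at a world iff ψ holds at every accessible world, and Dia ψ holds iff ψ holds at some accessible world.
Let φ = not (Dia p or not Box not q). Evaluate φ at each world:
  0 (successors ∅): φ is true.
  1 (successors {2, 5}): φ is false.
  2 (successors {5}): φ is false.
  3 (successors {0, 1, 2}): φ is false.
  4 (successors {0, 1}): φ is false.
  5 (successors {3}): φ is false.
For instance, at 3:
  At 3: Dia p or not Box not q is true, so not (Dia p or not Box not q) is false.
    At 3: Dia p is true, not Box not q is true, so Dia p or not Box not q is true.
      At 3: Dia p requires p at some successor in {0, 1, 2}.
        p holds at 1, so Dia p is true at 3.
      At 3: Box not q is false, so not Box not q is true.
Satisfying worlds: {0}

0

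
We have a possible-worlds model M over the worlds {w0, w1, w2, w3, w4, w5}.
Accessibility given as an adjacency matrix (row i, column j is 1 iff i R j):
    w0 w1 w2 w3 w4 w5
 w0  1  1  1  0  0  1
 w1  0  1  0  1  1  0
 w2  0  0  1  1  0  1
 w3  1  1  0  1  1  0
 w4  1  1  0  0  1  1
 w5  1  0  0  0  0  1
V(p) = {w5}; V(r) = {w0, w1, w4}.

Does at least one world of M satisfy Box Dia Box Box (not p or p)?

Yes

Let φ = Box Dia Box Box (not p or p). Evaluate φ at each world:
  w0 (successors {w0, w1, w2, w5}): φ is true.
  w1 (successors {w1, w3, w4}): φ is true.
  w2 (successors {w2, w3, w5}): φ is true.
  w3 (successors {w0, w1, w3, w4}): φ is true.
  w4 (successors {w0, w1, w4, w5}): φ is true.
  w5 (successors {w0, w5}): φ is true.
Detail at w0 (witness):
  At w0: Box Dia Box Box (not p or p) requires Dia Box Box (not p or p) at every successor {w0, w1, w2, w5}.
    At w0: Dia Box Box (not p or p) is true.
    At w1: Dia Box Box (not p or p) is true.
    At w2: Dia Box Box (not p or p) is true.
    At w5: Dia Box Box (not p or p) is true.
  So Box Dia Box Box (not p or p) is true at w0.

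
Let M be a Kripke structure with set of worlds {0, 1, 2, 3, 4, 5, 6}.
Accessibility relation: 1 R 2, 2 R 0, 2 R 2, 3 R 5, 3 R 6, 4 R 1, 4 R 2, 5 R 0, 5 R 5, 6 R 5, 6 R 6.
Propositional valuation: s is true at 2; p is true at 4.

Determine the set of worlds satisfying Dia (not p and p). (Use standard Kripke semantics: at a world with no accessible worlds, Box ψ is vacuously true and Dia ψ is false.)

none

Let φ = Dia (not p and p). Evaluate φ at each world:
  0 (successors ∅): φ is false.
  1 (successors {2}): φ is false.
  2 (successors {0, 2}): φ is false.
  3 (successors {5, 6}): φ is false.
  4 (successors {1, 2}): φ is false.
  5 (successors {0, 5}): φ is false.
  6 (successors {5, 6}): φ is false.
For instance, at 6:
  At 6: Dia (not p and p) requires not p and p at some successor in {5, 6}.
    At 5: not p and p is false.
    At 6: not p and p is false.
  So Dia (not p and p) is false at 6.
Satisfying worlds: none.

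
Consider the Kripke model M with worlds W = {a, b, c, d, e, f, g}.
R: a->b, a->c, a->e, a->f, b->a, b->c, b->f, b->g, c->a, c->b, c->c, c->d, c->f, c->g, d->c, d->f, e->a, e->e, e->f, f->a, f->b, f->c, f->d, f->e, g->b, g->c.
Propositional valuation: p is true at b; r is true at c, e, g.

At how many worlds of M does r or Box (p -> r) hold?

5

Let φ = r or Box (p -> r). Evaluate φ at each world:
  a (successors {b, c, e, f}): φ is false.
  b (successors {a, c, f, g}): φ is true.
  c (successors {a, b, c, d, f, g}): φ is true.
  d (successors {c, f}): φ is true.
  e (successors {a, e, f}): φ is true.
  f (successors {a, b, c, d, e}): φ is false.
  g (successors {b, c}): φ is true.
For instance, at f:
  At f: r is false, Box (p -> r) is false, so r or Box (p -> r) is false.
    At f: Box (p -> r) requires p -> r at every successor {a, b, c, d, e}.
      p -> r fails at b, so Box (p -> r) is false at f.
Satisfying worlds: {b, c, d, e, g}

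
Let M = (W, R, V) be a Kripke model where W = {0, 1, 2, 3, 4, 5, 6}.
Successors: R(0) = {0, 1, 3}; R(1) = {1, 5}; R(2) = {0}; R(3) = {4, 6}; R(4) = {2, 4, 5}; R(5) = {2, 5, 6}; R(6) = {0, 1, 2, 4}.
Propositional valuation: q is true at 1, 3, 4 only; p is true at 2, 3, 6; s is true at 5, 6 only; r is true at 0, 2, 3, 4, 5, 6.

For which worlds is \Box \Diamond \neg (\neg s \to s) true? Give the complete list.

Recall that \Box ψ holds at a world iff ψ holds at every accessible world, and \Diamond ψ holds iff ψ holds at some accessible world.
Let φ = \Box \Diamond \neg (\neg s \to s). Evaluate φ at each world:
  0 (successors {0, 1, 3}): φ is true.
  1 (successors {1, 5}): φ is true.
  2 (successors {0}): φ is true.
  3 (successors {4, 6}): φ is true.
  4 (successors {2, 4, 5}): φ is true.
  5 (successors {2, 5, 6}): φ is true.
  6 (successors {0, 1, 2, 4}): φ is true.
For instance, at 3:
  At 3: \Box \Diamond \neg (\neg s \to s) requires \Diamond \neg (\neg s \to s) at every successor {4, 6}.
      At 4: \Diamond \neg (\neg s \to s) requires \neg (\neg s \to s) at some successor in {2, 4, 5}.
        \neg (\neg s \to s) holds at 2, so \Diamond \neg (\neg s \to s) is true at 4.
      At 6: \Diamond \neg (\neg s \to s) requires \neg (\neg s \to s) at some successor in {0, 1, 2, 4}.
        \neg (\neg s \to s) holds at 0, so \Diamond \neg (\neg s \to s) is true at 6.
  So \Box \Diamond \neg (\neg s \to s) is true at 3.
Satisfying worlds: {0, 1, 2, 3, 4, 5, 6}

0, 1, 2, 3, 4, 5, 6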